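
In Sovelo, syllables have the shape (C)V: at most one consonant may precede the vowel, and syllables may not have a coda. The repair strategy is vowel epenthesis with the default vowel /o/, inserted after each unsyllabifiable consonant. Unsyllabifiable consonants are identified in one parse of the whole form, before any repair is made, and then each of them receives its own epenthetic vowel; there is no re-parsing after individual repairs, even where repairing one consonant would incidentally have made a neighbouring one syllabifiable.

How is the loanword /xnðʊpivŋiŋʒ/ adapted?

Under (C)V, the unsyllabifiable consonants are /x/, /n/, /v/, /ŋ/, /ʒ/ (no codas are permitted; onsets are limited to one consonant).
Epenthesis after each stranded consonant: /x/ → /xo/, /n/ → /no/, /v/ → /vo/, /ŋ/ → /ŋo/, /ʒ/ → /ʒo/.

xonoðʊpivoŋiŋoʒo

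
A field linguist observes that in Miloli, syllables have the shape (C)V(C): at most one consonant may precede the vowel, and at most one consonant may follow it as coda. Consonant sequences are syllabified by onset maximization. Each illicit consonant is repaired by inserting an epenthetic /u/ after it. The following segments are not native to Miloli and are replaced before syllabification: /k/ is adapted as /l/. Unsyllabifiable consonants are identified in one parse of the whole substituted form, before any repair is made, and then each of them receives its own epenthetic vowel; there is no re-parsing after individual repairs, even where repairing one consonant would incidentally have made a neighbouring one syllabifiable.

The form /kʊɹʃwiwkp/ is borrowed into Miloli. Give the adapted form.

lʊɹʃuwiwlupu

Substitution: /k/ → /l/, giving /lʊɹʃwiwlp/.
Under (C)V(C), the unsyllabifiable consonants are /ʃ/, /l/, /p/ (at most one coda consonant is licensed; onsets are limited to one consonant).
Epenthesis after each stranded consonant: /ʃ/ → /ʃu/, /l/ → /lu/, /p/ → /pu/.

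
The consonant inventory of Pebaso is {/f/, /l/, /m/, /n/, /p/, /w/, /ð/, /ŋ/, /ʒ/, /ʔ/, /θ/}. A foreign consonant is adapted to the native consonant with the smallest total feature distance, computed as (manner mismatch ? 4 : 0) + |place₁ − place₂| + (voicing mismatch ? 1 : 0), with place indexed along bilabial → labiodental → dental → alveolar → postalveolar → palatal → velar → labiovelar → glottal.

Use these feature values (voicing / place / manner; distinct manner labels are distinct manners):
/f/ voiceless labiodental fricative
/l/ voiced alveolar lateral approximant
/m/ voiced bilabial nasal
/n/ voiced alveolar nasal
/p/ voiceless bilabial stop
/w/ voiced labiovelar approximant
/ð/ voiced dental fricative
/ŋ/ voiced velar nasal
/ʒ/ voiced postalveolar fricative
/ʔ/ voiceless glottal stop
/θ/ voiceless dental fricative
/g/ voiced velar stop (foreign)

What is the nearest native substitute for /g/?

/ʔ/ is closest: same manner (stop), place distance 2 (velar→glottal), voicing differs (+1); total 3. Next closest is /ŋ/ at distance 4.

ʔ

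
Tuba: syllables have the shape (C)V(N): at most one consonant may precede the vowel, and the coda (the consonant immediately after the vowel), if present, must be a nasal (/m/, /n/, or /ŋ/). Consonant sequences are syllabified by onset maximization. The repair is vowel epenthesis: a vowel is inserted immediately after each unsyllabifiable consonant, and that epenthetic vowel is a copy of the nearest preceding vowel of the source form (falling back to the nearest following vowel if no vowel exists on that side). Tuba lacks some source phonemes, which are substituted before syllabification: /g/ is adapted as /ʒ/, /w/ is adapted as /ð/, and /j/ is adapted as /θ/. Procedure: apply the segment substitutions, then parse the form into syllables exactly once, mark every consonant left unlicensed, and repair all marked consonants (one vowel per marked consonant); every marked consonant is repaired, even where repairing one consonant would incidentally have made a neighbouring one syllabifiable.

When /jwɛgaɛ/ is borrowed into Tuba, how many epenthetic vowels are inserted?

1

After substitution the input is /θðɛʒaɛ/.
The unsyllabifiable consonants are /θ/; each receives one epenthetic vowel.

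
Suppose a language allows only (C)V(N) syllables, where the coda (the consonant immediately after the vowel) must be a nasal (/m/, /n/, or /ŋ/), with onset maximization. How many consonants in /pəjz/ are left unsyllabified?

Syllabifying with onset maximization leaves /j/, /z/ stranded (only a nasal (/m/, /n/, or /ŋ/) is licensed in coda position; onsets are limited to one consonant).

2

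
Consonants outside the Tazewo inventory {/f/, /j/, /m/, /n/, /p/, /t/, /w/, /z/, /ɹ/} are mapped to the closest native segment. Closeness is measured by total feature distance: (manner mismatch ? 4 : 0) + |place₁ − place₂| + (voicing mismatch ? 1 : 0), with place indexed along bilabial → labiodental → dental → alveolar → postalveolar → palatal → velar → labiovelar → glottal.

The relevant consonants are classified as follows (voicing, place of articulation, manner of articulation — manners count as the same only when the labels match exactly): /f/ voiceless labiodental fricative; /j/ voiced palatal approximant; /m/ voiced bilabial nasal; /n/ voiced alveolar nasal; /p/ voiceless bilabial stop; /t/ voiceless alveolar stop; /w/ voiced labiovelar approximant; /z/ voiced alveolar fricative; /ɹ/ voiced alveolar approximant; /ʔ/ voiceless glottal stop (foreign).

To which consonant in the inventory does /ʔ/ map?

/t/ is closest: same manner (stop), place distance 5 (glottal→alveolar), same voicing; total 5. Next closest is /w/ at distance 6.

t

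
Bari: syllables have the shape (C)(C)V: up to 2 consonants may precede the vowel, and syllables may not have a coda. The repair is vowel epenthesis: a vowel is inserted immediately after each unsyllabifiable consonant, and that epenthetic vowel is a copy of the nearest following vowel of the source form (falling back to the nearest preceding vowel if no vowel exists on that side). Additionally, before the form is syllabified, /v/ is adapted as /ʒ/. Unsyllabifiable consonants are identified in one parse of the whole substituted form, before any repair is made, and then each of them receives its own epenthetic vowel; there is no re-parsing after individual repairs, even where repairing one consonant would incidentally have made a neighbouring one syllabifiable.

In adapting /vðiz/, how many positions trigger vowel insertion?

1

After substitution the input is /ʒðiz/.
The unsyllabifiable consonants are /z/; each receives one epenthetic vowel.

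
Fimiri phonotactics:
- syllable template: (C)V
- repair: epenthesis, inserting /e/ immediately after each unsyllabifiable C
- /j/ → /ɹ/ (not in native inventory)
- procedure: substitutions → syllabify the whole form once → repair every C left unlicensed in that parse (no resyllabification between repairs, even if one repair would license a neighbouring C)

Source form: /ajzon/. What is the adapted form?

Substitution: /j/ → /ɹ/, giving /aɹzon/.
The consonants /ɹ/, /n/ cannot be parsed into a legal (C)V syllable (no codas are permitted; onsets are limited to one consonant).
Each unlicensed consonant becomes the onset of a new syllable: /ɹ/ → /ɹe/, /n/ → /ne/.

aɹezone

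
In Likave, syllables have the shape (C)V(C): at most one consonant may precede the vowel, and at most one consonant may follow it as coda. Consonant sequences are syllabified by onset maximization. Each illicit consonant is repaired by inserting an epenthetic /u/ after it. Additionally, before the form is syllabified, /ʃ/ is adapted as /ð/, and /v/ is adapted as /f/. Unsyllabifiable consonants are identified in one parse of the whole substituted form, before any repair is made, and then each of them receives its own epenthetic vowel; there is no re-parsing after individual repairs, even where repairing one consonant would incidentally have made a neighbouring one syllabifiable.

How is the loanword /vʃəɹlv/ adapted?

Substitution: /v/ → /f/, /ʃ/ → /ð/, giving /fðəɹlf/.
The consonants /f/, /l/, /f/ cannot be parsed into a legal (C)V(C) syllable (at most one coda consonant is licensed; onsets are limited to one consonant).
Each unlicensed consonant becomes the onset of a new syllable: /f/ → /fu/, /l/ → /lu/, /f/ → /fu/.

fuðəɹlufu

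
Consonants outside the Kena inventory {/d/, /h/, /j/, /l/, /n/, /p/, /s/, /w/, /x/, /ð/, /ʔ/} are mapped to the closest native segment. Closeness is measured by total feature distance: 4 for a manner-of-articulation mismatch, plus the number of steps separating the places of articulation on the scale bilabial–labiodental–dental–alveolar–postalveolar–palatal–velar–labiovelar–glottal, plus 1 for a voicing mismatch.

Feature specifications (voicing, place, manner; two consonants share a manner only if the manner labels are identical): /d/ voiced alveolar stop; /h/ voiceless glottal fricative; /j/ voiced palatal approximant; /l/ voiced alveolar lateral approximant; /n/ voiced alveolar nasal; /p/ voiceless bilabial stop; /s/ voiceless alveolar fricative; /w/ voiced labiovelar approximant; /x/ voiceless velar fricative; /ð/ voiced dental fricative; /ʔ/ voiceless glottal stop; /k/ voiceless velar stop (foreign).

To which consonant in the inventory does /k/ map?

/ʔ/ is closest: same manner (stop), place distance 2 (velar→glottal), same voicing; total 2. Next closest is /d/ at distance 4.

ʔ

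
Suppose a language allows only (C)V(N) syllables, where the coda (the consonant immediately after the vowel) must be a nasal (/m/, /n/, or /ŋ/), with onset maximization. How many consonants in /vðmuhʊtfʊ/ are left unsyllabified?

Syllabifying with onset maximization leaves /v/, /ð/, /t/ stranded (only a nasal (/m/, /n/, or /ŋ/) is licensed in coda position; onsets are limited to one consonant).

3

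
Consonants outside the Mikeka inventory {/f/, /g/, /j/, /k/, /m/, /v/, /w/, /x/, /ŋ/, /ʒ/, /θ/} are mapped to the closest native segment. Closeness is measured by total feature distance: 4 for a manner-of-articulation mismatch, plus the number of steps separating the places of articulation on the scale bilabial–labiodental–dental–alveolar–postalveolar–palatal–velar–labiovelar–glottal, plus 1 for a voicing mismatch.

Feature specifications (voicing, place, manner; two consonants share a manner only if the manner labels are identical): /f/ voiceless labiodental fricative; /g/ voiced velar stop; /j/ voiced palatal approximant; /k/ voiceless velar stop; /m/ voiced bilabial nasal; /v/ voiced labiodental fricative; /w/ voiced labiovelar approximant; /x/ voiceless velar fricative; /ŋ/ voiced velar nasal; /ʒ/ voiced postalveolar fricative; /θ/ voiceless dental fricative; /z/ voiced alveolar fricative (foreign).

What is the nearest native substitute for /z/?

ʒ

/ʒ/ is closest: same manner (fricative), place distance 1 (alveolar→postalveolar), same voicing; total 1. Next closest is /v/ at distance 2.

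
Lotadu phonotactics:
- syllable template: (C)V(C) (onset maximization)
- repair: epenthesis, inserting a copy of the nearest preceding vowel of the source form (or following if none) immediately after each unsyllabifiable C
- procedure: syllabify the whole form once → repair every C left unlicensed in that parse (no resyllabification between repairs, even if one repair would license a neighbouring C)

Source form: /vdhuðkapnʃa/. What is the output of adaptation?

Under (C)V(C), the unsyllabifiable consonants are /v/, /d/, /n/ (at most one coda consonant is licensed; onsets are limited to one consonant).
Each unlicensed consonant becomes the onset of a new syllable: /v/ → /vu/, /d/ → /du/, /n/ → /na/.

vuduhuðkapnaʃa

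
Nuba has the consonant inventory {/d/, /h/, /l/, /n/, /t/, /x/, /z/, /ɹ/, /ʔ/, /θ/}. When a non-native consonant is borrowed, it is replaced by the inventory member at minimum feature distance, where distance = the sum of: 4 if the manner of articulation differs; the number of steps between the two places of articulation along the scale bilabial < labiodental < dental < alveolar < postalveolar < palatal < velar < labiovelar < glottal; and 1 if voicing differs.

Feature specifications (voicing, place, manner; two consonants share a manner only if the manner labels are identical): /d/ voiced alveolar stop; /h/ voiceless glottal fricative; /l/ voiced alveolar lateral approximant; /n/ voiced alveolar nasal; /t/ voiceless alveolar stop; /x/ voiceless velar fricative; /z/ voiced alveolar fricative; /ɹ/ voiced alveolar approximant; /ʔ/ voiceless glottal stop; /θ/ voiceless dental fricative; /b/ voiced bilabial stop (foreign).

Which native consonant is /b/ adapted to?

/d/ is closest: same manner (stop), place distance 3 (bilabial→alveolar), same voicing; total 3. Next closest is /t/ at distance 4.

d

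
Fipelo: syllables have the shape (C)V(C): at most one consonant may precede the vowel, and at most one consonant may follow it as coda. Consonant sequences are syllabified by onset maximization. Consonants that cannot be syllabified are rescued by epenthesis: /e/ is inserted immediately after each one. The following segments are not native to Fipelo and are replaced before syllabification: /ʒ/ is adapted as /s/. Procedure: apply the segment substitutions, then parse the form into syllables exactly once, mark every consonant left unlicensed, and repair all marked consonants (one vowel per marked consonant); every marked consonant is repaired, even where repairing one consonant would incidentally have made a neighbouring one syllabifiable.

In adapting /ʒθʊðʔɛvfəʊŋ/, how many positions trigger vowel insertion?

After substitution the input is /sθʊðʔɛvfəʊŋ/.
The unsyllabifiable consonants are /s/; each receives one epenthetic vowel.

1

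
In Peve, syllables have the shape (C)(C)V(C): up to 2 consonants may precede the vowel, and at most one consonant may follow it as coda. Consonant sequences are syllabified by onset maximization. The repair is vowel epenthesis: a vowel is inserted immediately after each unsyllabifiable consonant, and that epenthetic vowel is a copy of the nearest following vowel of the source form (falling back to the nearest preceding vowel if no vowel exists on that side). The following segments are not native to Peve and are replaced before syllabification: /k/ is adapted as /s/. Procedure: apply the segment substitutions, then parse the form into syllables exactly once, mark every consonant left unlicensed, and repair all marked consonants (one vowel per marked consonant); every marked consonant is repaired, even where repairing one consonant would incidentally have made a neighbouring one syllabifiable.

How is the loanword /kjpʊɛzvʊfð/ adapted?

Substitution: /k/ → /s/, giving /sjpʊɛzvʊfð/.
Syllabifying with onset maximization leaves /s/, /ð/ stranded (at most one coda consonant is licensed; onsets may contain at most 2 consonants).
Epenthesis after each stranded consonant: /s/ → /sʊ/, /ð/ → /ðʊ/.

sʊjpʊɛzvʊfðʊ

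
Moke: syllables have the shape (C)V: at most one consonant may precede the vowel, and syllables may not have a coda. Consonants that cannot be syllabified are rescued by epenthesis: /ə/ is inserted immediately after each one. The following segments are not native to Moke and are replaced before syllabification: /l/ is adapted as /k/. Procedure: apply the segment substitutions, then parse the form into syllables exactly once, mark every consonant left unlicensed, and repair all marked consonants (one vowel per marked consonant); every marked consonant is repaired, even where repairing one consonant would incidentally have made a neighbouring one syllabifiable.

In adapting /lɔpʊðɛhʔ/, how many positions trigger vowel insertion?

2

After substitution the input is /kɔpʊðɛhʔ/.
The unsyllabifiable consonants are /h/, /ʔ/; each receives one epenthetic vowel.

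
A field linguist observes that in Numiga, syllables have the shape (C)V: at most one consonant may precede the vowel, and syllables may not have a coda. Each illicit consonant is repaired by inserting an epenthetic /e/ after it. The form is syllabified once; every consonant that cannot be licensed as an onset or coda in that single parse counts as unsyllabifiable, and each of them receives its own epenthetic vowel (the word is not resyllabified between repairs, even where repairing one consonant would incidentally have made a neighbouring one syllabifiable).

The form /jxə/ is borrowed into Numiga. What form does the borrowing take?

Under (C)V, the unsyllabifiable consonants are /j/ (no codas are permitted; onsets are limited to one consonant).
Epenthesis after each stranded consonant: /j/ → /je/.

jexə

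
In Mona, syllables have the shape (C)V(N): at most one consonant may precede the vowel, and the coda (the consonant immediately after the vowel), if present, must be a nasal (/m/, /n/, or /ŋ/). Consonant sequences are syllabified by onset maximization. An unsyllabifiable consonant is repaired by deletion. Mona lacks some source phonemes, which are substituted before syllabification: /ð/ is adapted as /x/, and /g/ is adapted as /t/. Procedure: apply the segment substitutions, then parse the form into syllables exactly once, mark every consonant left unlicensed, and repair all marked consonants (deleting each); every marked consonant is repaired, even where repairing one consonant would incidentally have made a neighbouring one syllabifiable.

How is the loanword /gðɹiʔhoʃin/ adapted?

ɹihoʃin

Substitution: /g/ → /t/, /ð/ → /x/, giving /txɹiʔhoʃin/.
Under (C)V(N), the unsyllabifiable consonants are /t/, /x/, /ʔ/ (only a nasal (/m/, /n/, or /ŋ/) is licensed in coda position; onsets are limited to one consonant).
Deleting the stranded consonants removes /t/, /x/, /ʔ/.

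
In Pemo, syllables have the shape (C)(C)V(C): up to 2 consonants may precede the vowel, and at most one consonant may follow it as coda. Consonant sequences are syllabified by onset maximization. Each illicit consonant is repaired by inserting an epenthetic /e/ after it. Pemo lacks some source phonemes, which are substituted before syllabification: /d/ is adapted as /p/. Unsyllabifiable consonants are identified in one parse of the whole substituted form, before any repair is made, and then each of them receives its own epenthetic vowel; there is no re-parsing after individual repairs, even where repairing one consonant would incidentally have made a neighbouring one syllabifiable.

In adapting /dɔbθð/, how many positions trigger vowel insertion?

After substitution the input is /pɔbθð/.
The unsyllabifiable consonants are /θ/, /ð/; each receives one epenthetic vowel.

2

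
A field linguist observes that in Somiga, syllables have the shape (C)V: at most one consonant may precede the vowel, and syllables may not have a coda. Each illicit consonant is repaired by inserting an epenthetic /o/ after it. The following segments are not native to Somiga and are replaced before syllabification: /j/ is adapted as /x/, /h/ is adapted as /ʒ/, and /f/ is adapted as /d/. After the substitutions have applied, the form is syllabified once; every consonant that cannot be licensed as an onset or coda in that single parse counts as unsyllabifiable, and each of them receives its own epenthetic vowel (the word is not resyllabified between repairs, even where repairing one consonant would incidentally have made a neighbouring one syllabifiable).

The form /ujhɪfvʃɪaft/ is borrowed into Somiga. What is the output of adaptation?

uxoʒɪdovoʃɪadoto

Substitution: /j/ → /x/, /h/ → /ʒ/, /f/ → /d/, giving /uxʒɪdvʃɪadt/.
The consonants /x/, /d/, /v/, /d/, /t/ cannot be parsed into a legal (C)V syllable (no codas are permitted; onsets are limited to one consonant).
Inserting the epenthetic vowel yields /x/ → /xo/, /d/ → /do/, /v/ → /vo/, /d/ → /do/, /t/ → /to/.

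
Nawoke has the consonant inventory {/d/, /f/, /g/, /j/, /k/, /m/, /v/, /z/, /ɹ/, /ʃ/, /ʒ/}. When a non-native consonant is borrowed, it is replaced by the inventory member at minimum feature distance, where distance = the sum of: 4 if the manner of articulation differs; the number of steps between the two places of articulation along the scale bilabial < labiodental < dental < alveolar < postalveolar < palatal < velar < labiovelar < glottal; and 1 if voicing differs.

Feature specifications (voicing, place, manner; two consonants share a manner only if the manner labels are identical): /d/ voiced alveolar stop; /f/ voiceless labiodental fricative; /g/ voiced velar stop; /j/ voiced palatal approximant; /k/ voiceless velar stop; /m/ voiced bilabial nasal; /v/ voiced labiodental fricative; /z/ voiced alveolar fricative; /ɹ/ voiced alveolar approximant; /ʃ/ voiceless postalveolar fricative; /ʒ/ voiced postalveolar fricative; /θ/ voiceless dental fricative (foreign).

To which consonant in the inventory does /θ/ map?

f

/f/ is closest: same manner (fricative), place distance 1 (dental→labiodental), same voicing; total 1. Next closest is /v/ at distance 2.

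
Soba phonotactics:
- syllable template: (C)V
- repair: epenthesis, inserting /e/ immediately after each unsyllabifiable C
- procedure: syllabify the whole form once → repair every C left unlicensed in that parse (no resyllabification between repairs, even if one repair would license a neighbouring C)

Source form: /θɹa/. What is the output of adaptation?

θeɹa

Under (C)V, the unsyllabifiable consonants are /θ/ (no codas are permitted; onsets are limited to one consonant).
Each unlicensed consonant becomes the onset of a new syllable: /θ/ → /θe/.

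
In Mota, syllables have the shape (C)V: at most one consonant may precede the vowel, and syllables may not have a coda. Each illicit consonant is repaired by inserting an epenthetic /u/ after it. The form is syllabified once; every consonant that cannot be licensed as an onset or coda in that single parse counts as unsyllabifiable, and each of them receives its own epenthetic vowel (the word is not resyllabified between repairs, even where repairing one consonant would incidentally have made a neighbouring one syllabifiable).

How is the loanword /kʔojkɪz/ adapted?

kuʔojukɪzu

The consonants /k/, /j/, /z/ cannot be parsed into a legal (C)V syllable (no codas are permitted; onsets are limited to one consonant).
Each unlicensed consonant becomes the onset of a new syllable: /k/ → /ku/, /j/ → /ju/, /z/ → /zu/.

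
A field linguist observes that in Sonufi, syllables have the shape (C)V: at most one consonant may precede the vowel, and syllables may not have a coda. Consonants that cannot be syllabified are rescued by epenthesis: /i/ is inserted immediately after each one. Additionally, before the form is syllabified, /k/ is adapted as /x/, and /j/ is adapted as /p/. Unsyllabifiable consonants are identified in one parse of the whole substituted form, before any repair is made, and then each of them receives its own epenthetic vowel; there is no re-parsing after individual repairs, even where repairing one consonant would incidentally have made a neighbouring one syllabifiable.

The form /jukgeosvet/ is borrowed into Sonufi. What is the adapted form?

Substitution: /j/ → /p/, /k/ → /x/, giving /puxgeosvet/.
The consonants /x/, /s/, /t/ cannot be parsed into a legal (C)V syllable (no codas are permitted; onsets are limited to one consonant).
Inserting the epenthetic vowel yields /x/ → /xi/, /s/ → /si/, /t/ → /ti/.

puxigeosiveti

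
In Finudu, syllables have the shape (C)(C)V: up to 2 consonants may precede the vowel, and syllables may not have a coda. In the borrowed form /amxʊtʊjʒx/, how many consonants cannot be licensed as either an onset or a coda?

3

The consonants /j/, /ʒ/, /x/ cannot be parsed into a legal (C)(C)V syllable (no codas are permitted; onsets may contain at most 2 consonants).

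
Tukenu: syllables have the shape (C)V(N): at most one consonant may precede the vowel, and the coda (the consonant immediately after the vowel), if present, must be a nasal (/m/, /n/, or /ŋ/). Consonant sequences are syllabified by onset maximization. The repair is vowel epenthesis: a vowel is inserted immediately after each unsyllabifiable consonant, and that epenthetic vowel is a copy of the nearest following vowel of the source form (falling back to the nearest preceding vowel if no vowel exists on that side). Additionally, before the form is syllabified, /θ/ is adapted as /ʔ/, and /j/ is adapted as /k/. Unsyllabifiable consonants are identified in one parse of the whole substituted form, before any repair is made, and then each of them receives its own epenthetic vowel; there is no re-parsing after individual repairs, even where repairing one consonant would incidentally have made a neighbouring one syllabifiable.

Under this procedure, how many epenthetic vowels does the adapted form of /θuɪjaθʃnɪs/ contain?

3

After substitution the input is /ʔuɪkaʔʃnɪs/.
The unsyllabifiable consonants are /ʔ/, /ʃ/, /s/; each receives one epenthetic vowel.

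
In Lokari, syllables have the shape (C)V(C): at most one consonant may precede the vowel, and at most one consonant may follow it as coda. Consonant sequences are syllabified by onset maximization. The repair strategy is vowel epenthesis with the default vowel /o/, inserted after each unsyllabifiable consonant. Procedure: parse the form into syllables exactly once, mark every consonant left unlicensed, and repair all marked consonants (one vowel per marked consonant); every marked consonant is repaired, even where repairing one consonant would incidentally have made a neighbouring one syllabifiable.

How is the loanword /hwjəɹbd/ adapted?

howojəɹbodo

Under (C)V(C), the unsyllabifiable consonants are /h/, /w/, /b/, /d/ (at most one coda consonant is licensed; onsets are limited to one consonant).
Inserting the epenthetic vowel yields /h/ → /ho/, /w/ → /wo/, /b/ → /bo/, /d/ → /do/.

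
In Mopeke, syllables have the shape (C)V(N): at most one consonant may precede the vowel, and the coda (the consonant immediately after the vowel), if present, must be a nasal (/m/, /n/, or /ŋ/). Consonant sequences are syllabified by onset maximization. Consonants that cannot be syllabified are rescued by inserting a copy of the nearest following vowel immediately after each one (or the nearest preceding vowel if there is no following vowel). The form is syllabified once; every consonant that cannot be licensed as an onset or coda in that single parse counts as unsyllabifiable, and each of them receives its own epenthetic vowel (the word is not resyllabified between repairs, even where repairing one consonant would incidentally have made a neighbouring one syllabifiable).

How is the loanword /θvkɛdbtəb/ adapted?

θɛvɛkɛdəbətəbə

The consonants /θ/, /v/, /d/, /b/, /b/ cannot be parsed into a legal (C)V(N) syllable (only a nasal (/m/, /n/, or /ŋ/) is licensed in coda position; onsets are limited to one consonant).
Epenthesis after each stranded consonant: /θ/ → /θɛ/, /v/ → /vɛ/, /d/ → /də/, /b/ → /bə/, /b/ → /bə/.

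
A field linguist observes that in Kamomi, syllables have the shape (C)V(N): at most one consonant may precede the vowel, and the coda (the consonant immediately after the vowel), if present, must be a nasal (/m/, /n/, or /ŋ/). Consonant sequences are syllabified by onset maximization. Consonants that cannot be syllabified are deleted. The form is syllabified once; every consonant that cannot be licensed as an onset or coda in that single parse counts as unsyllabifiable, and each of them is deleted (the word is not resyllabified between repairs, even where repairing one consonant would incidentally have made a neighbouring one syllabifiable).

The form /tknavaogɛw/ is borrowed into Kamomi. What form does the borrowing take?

Syllabifying with onset maximization leaves /t/, /k/, /w/ stranded (only a nasal (/m/, /n/, or /ŋ/) is licensed in coda position; onsets are limited to one consonant).
Deleting the stranded consonants removes /t/, /k/, /w/.

navaogɛ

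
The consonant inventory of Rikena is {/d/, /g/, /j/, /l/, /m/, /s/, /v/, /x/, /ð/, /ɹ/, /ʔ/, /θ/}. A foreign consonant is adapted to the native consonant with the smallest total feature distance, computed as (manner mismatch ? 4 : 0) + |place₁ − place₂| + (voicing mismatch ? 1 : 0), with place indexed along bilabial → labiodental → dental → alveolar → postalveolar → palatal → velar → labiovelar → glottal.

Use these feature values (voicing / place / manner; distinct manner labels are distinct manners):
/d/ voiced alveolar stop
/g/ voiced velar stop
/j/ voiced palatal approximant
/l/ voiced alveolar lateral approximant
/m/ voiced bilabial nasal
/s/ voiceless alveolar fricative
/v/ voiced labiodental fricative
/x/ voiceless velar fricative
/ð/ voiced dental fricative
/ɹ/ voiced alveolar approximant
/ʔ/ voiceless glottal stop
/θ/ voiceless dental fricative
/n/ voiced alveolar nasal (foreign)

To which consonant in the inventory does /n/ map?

m

/m/ is closest: same manner (nasal), place distance 3 (alveolar→bilabial), same voicing; total 3. Next closest is /d/ at distance 4.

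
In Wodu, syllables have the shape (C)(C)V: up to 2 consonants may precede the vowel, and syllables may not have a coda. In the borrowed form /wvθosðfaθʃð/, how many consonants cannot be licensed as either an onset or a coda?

5

The consonants /w/, /s/, /θ/, /ʃ/, /ð/ cannot be parsed into a legal (C)(C)V syllable (no codas are permitted; onsets may contain at most 2 consonants).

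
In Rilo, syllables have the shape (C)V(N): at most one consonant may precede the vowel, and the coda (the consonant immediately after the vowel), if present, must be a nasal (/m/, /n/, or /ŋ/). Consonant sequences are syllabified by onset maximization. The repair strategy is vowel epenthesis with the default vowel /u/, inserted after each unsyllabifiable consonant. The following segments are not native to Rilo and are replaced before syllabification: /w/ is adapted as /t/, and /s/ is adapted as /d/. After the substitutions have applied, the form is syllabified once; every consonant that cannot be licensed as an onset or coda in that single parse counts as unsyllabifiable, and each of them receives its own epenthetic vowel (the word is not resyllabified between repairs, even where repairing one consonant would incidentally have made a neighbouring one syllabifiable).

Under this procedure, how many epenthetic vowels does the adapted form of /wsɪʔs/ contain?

3

After substitution the input is /tdɪʔd/.
The unsyllabifiable consonants are /t/, /ʔ/, /d/; each receives one epenthetic vowel.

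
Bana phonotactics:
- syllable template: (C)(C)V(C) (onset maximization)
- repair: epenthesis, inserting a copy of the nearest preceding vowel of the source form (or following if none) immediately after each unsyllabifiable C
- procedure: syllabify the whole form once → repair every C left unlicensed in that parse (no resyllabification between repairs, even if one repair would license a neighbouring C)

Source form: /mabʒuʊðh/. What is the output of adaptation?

The consonants /h/ cannot be parsed into a legal (C)(C)V(C) syllable (at most one coda consonant is licensed; onsets may contain at most 2 consonants).
Epenthesis after each stranded consonant: /h/ → /hʊ/.

mabʒuʊðhʊ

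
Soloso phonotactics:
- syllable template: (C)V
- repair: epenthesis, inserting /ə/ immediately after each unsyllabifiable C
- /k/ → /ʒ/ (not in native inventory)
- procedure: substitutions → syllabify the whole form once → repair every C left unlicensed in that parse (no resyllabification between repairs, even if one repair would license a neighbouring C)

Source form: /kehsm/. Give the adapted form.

Substitution: /k/ → /ʒ/, giving /ʒehsm/.
Syllabifying with onset maximization leaves /h/, /s/, /m/ stranded (no codas are permitted; onsets are limited to one consonant).
Each unlicensed consonant becomes the onset of a new syllable: /h/ → /hə/, /s/ → /sə/, /m/ → /mə/.

ʒehəsəmə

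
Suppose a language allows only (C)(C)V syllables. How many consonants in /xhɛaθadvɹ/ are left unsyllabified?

3

The consonants /d/, /v/, /ɹ/ cannot be parsed into a legal (C)(C)V syllable (no codas are permitted; onsets may contain at most 2 consonants).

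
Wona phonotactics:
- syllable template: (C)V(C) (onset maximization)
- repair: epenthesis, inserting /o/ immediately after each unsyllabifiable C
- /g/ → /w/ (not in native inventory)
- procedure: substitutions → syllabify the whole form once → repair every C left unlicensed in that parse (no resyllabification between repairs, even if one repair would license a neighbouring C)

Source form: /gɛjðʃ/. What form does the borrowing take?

wɛjðoʃo

Substitution: /g/ → /w/, giving /wɛjðʃ/.
The consonants /ð/, /ʃ/ cannot be parsed into a legal (C)V(C) syllable (at most one coda consonant is licensed; onsets are limited to one consonant).
Inserting the epenthetic vowel yields /ð/ → /ðo/, /ʃ/ → /ʃo/.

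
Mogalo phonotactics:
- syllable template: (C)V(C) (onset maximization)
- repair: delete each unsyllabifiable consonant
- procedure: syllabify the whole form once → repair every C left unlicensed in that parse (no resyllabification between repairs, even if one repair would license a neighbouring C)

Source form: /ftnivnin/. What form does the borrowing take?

The consonants /f/, /t/ cannot be parsed into a legal (C)V(C) syllable (at most one coda consonant is licensed; onsets are limited to one consonant).
Each unlicensed consonant is deleted: /f/, /t/.

nivnin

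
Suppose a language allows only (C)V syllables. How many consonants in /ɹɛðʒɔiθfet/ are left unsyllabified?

3

Under (C)V, the unsyllabifiable consonants are /ð/, /θ/, /t/ (no codas are permitted; onsets are limited to one consonant).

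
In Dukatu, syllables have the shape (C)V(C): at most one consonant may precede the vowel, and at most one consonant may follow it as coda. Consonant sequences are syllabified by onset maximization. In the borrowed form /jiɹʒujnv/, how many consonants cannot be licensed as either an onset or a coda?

The consonants /n/, /v/ cannot be parsed into a legal (C)V(C) syllable (at most one coda consonant is licensed; onsets are limited to one consonant).

2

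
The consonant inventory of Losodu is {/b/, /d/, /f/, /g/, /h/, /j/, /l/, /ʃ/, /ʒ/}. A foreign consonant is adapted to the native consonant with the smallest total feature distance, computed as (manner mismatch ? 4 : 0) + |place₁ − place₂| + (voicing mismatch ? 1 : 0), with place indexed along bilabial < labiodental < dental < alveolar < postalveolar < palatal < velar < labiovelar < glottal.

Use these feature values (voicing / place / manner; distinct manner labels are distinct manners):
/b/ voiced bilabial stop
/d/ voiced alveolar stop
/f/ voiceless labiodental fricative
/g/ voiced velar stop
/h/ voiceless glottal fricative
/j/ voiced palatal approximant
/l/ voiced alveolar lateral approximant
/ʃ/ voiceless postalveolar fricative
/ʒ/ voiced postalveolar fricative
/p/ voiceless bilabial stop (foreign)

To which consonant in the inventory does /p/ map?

/b/ is closest: same manner (stop), place distance 0 (bilabial→bilabial), voicing differs (+1); total 1. Next closest is /d/ at distance 4.

b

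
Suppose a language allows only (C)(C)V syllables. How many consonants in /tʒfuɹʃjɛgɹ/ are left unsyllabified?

Under (C)(C)V, the unsyllabifiable consonants are /t/, /ɹ/, /g/, /ɹ/ (no codas are permitted; onsets may contain at most 2 consonants).

4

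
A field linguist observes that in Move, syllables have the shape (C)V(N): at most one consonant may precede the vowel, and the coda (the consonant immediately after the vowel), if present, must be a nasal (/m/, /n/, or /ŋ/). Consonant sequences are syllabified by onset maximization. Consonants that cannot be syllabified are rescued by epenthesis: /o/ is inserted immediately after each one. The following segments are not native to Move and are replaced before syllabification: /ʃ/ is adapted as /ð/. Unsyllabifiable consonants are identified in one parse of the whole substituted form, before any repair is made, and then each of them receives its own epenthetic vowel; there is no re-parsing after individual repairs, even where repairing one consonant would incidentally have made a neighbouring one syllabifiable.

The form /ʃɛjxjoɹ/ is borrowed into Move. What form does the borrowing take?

ðɛjoxojoɹo

Substitution: /ʃ/ → /ð/, giving /ðɛjxjoɹ/.
Under (C)V(N), the unsyllabifiable consonants are /j/, /x/, /ɹ/ (only a nasal (/m/, /n/, or /ŋ/) is licensed in coda position; onsets are limited to one consonant).
Each unlicensed consonant becomes the onset of a new syllable: /j/ → /jo/, /x/ → /xo/, /ɹ/ → /ɹo/.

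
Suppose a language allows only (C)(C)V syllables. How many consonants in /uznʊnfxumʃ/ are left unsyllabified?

3

Under (C)(C)V, the unsyllabifiable consonants are /n/, /m/, /ʃ/ (no codas are permitted; onsets may contain at most 2 consonants).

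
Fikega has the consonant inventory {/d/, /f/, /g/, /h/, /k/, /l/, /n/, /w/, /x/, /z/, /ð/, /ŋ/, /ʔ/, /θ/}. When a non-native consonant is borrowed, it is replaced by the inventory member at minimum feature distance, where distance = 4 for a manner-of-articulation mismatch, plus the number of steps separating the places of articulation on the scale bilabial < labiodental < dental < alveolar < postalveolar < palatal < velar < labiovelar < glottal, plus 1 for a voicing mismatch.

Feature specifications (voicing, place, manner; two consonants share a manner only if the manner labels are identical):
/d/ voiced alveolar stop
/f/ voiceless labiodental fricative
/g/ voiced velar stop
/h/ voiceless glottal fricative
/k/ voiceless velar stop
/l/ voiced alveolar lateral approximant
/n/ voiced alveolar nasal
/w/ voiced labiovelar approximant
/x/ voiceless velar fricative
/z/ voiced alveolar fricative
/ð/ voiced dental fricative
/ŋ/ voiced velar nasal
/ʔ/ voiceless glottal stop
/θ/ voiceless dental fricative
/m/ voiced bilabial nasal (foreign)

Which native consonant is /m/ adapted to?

/n/ is closest: same manner (nasal), place distance 3 (bilabial→alveolar), same voicing; total 3. Next closest is /f/ at distance 6.

n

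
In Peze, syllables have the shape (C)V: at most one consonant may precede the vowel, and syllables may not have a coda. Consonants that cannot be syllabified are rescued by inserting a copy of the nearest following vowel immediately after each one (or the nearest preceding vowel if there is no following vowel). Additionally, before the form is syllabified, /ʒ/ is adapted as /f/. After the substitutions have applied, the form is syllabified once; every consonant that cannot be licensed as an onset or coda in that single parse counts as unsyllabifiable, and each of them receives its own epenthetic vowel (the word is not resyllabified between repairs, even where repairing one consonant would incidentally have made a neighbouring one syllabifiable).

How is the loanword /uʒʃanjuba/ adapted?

Substitution: /ʒ/ → /f/, giving /ufʃanjuba/.
Under (C)V, the unsyllabifiable consonants are /f/, /n/ (no codas are permitted; onsets are limited to one consonant).
Epenthesis after each stranded consonant: /f/ → /fa/, /n/ → /nu/.

ufaʃanujuba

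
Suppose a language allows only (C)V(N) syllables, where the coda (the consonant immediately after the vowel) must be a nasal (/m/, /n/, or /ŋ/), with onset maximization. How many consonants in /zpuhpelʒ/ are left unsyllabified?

Syllabifying with onset maximization leaves /z/, /h/, /l/, /ʒ/ stranded (only a nasal (/m/, /n/, or /ŋ/) is licensed in coda position; onsets are limited to one consonant).

4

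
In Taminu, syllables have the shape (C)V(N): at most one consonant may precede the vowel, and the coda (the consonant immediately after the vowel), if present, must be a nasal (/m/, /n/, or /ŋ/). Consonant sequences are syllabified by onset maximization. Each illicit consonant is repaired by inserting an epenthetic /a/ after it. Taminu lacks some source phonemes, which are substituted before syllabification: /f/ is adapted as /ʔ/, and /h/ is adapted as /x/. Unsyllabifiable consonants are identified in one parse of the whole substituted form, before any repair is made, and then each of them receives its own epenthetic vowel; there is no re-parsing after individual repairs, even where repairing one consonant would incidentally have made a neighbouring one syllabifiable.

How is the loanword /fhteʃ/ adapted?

ʔaxateʃa

Substitution: /f/ → /ʔ/, /h/ → /x/, giving /ʔxteʃ/.
Under (C)V(N), the unsyllabifiable consonants are /ʔ/, /x/, /ʃ/ (only a nasal (/m/, /n/, or /ŋ/) is licensed in coda position; onsets are limited to one consonant).
Inserting the epenthetic vowel yields /ʔ/ → /ʔa/, /x/ → /xa/, /ʃ/ → /ʃa/.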